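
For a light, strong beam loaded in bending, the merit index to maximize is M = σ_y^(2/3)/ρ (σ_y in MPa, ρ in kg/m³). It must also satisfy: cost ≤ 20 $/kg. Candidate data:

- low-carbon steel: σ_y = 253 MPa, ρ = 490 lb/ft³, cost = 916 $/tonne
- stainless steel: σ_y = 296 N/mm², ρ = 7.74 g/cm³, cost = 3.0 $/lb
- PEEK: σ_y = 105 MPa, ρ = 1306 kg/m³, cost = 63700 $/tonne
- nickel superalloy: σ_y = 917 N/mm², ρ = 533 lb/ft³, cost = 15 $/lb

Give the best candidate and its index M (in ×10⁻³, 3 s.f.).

stainless steel, M = 5.74×10⁻³

Screen on constraints: cost ≤ 20 $/kg. Survivors: low-carbon steel, stainless steel.
In SI units:
  low-carbon steel: σ_y = 253.0 MPa, ρ = 7849 kg/m³
  stainless steel: σ_y = 296.0 MPa, ρ = 7740 kg/m³
  stainless steel: M = 5.74×10⁻³
  low-carbon steel: M = 5.10×10⁻³
Stainless steel ranks first.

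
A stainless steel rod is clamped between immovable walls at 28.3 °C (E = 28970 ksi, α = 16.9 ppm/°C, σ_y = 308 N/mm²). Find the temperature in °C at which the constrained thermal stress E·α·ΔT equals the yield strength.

E = 28970 ksi = 199.7 GPa.
σ_y = 308 N/mm² = 308.0 MPa.
E·α·ΔT = 308.0 MPa ⇒ ΔT = 308.0 / (199.7×10³ × 16.9×10⁻⁶) = 91.24 K.
T = 28.3 + 91.24 = 119.5 °C.

120 °C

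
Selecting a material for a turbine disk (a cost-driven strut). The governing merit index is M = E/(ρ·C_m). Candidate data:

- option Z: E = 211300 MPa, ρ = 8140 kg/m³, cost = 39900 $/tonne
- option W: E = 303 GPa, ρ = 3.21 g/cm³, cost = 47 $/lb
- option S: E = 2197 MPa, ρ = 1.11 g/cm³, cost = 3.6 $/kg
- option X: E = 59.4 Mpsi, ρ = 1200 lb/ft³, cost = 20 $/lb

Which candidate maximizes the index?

Normalizing units and computing the index:
  option Z: E = 211.3 GPa, ρ = 8140 kg/m³, cost = 39.90 $/kg
  option W: E = 303.0 GPa, ρ = 3210 kg/m³, cost = 103.6 $/kg
  option S: E = 2.197 GPa, ρ = 1110 kg/m³, cost = 3.600 $/kg
  option X: E = 409.5 GPa, ρ = 19220 kg/m³, cost = 44.09 $/kg
  option W: M = 0.911 MN·m per $
  option Z: M = 0.651 MN·m per $
  option S: M = 0.550 MN·m per $
  option X: M = 0.483 MN·m per $
Option W has the largest M.

option W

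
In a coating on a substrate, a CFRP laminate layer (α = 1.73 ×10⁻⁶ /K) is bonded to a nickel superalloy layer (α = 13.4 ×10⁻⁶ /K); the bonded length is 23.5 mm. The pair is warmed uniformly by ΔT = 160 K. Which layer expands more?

α(CFRP laminate) = 1.73×10⁻⁶/K vs α(nickel superalloy) = 13.4×10⁻⁶/K.
Higher α expands more for the same ΔT: nickel superalloy.

nickel superalloy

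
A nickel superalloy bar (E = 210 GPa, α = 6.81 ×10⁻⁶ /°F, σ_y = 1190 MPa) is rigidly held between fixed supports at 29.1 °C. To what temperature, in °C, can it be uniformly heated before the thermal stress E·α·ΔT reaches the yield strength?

491 °C

α = 6.81×10⁻⁶/°F × 9/5 = 12.3×10⁻⁶/K.
E·α·ΔT = 1190 MPa ⇒ ΔT = 1190 / (210.0×10³ × 12.3×10⁻⁶) = 462.3 K.
T = 29.1 + 462.3 = 491.4 °C.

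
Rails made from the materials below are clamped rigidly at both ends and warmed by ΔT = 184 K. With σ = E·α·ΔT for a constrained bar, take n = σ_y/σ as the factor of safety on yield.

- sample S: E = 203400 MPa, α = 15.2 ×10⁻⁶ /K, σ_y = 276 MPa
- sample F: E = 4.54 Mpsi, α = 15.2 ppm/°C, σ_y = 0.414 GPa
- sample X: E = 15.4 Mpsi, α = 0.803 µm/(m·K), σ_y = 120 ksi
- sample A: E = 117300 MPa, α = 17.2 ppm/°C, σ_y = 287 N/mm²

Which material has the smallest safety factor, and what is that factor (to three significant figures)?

Converting E to GPa, α to ×10⁻⁶/K, σ_y to MPa, then σ and n for each:
  sample S: E = 203.4, α = 15.2, σ_y = 276.0 → σ = 569 MPa, n = 0.485
  sample F: E = 31.30, α = 15.2, σ_y = 414.0 → σ = 87.5 MPa, n = 4.73
  sample X: E = 106.2, α = 0.803, σ_y = 827.4 → σ = 15.7 MPa, n = 52.7
  sample A: E = 117.3, α = 17.2, σ_y = 287.0 → σ = 371 MPa, n = 0.773
Sample S has the lowest safety factor, n = 0.485.

sample S, n = 0.485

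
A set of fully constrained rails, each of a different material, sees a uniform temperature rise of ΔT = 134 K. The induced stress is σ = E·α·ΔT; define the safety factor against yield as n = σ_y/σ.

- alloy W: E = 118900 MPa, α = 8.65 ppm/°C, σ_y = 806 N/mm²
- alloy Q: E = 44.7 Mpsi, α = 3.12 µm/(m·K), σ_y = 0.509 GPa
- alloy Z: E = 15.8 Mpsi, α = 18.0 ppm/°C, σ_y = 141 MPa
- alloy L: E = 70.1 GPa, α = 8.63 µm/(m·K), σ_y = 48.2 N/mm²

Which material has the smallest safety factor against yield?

Per material, after unit conversion:
  alloy W: E = 118.9, α = 8.65, σ_y = 806.0 → σ = 138 MPa, n = 5.85
  alloy Q: E = 308.2, α = 3.12, σ_y = 509.0 → σ = 129 MPa, n = 3.95
  alloy Z: E = 108.9, α = 18.0, σ_y = 141.0 → σ = 263 MPa, n = 0.537
  alloy L: E = 70.10, α = 8.63, σ_y = 48.20 → σ = 81.1 MPa, n = 0.595
The minimum is alloy Z at n = 0.537.

alloy Z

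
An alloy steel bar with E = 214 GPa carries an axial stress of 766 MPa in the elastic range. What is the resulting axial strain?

3.58×10⁻³

ε = σ/E = 766 / 214000 = 3.58×10⁻³.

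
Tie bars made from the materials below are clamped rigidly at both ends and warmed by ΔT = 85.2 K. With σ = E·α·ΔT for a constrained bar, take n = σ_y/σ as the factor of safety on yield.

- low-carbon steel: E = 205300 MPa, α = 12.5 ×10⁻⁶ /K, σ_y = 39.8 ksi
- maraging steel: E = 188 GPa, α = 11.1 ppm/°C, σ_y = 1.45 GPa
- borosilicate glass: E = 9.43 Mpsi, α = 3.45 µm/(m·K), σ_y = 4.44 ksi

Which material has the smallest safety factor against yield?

Converting E to GPa, α to ×10⁻⁶/K, σ_y to MPa, then σ and n for each:
  low-carbon steel: E = 205.3, α = 12.5, σ_y = 274.4 → σ = 219 MPa, n = 1.26
  maraging steel: E = 188.0, α = 11.1, σ_y = 1450 → σ = 178 MPa, n = 8.16
  borosilicate glass: E = 65.02, α = 3.45, σ_y = 30.61 → σ = 19.1 MPa, n = 1.60
The minimum is low-carbon steel at n = 1.26.

low-carbon steel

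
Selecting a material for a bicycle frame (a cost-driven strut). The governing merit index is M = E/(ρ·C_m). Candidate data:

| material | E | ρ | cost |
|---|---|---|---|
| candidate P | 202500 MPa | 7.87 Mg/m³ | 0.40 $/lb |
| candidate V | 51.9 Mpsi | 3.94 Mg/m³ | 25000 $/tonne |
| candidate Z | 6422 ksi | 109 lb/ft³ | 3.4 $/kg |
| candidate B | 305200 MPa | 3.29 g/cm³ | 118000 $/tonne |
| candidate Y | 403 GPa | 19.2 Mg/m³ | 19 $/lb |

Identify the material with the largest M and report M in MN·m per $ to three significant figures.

Putting every candidate on a common basis:
  candidate P: E = 202.5 GPa, ρ = 7870 kg/m³, cost = 0.8818 $/kg
  candidate V: E = 357.8 GPa, ρ = 3940 kg/m³, cost = 25.00 $/kg
  candidate Z: E = 44.28 GPa, ρ = 1746 kg/m³, cost = 3.400 $/kg
  candidate B: E = 305.2 GPa, ρ = 3290 kg/m³, cost = 118.0 $/kg
  candidate Y: E = 403.0 GPa, ρ = 19200 kg/m³, cost = 41.89 $/kg
  candidate P: M = 29.2 MN·m per $
  candidate Z: M = 7.46 MN·m per $
  candidate V: M = 3.63 MN·m per $
  candidate B: M = 0.786 MN·m per $
  candidate Y: M = 0.501 MN·m per $
Candidate P ranks first.

candidate P, M = 29.2 MN·m per $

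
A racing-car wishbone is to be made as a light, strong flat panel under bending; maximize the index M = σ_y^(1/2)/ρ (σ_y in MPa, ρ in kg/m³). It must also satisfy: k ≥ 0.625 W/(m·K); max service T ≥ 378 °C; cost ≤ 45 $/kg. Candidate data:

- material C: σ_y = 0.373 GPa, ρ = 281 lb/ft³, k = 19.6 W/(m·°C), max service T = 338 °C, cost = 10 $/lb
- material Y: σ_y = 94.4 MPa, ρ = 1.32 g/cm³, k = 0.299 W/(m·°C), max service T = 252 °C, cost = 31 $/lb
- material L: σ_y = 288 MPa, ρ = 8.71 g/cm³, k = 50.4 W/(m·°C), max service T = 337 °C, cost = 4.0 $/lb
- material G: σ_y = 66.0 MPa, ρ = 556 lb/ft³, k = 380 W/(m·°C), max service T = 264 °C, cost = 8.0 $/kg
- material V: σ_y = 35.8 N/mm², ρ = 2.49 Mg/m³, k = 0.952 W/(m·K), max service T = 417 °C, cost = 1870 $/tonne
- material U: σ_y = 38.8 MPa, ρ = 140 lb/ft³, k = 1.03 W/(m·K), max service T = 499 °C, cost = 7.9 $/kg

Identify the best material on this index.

Screen on constraints: k ≥ 0.625 W/(m·K); max service T ≥ 378 °C; cost ≤ 45 $/kg. Survivors: material V, material U.
Putting every candidate on a common basis:
  material V: σ_y = 35.80 MPa, ρ = 2490 kg/m³
  material U: σ_y = 38.80 MPa, ρ = 2243 kg/m³
  material U: M = 2.78×10⁻³
  material V: M = 2.40×10⁻³
Material U has the largest M.

material U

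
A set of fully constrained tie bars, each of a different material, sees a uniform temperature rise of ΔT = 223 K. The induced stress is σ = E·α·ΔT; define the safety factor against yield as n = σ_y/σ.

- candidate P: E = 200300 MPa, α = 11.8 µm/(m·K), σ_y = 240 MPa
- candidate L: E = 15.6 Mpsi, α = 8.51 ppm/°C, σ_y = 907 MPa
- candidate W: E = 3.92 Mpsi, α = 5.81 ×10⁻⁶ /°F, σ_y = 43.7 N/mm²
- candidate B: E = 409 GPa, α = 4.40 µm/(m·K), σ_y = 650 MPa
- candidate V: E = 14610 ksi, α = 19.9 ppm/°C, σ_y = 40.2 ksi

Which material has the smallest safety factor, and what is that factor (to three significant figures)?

candidate P, n = 0.455

With everything in SI (GPa, ×10⁻⁶/K, MPa):
  candidate P: E = 200.3, α = 11.8, σ_y = 240.0 → σ = 527 MPa, n = 0.455
  candidate L: E = 107.6, α = 8.51, σ_y = 907.0 → σ = 204 MPa, n = 4.44
  candidate W: E = 27.03, α = 10.5, σ_y = 43.70 → σ = 63.0 MPa, n = 0.693
  candidate B: E = 409.0, α = 4.40, σ_y = 650.0 → σ = 401 MPa, n = 1.62
  candidate V: E = 100.7, α = 19.9, σ_y = 277.2 → σ = 447 MPa, n = 0.620
Smallest n: candidate P with n = 0.455.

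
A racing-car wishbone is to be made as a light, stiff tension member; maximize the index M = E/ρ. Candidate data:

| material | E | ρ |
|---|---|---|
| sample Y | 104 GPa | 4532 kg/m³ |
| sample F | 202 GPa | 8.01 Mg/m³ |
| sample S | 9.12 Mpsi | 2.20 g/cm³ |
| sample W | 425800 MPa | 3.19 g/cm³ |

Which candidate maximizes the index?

In SI units:
  sample Y: E = 104.0 GPa, ρ = 4532 kg/m³
  sample F: E = 202.0 GPa, ρ = 8010 kg/m³
  sample S: E = 62.88 GPa, ρ = 2200 kg/m³
  sample W: E = 425.8 GPa, ρ = 3190 kg/m³
  sample W: M = 133 MN·m/kg
  sample S: M = 28.6 MN·m/kg
  sample F: M = 25.2 MN·m/kg
  sample Y: M = 22.9 MN·m/kg
Sample W has the largest M.

sample W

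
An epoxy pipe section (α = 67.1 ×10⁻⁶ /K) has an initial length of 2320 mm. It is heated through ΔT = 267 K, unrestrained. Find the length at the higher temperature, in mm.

ΔL = α·L₀·ΔT = 67.1×10⁻⁶ × 2320 mm × 267.0 K = 41.6 mm.
L = L₀ + ΔL = 2320 + 41.6 = 2361.6 mm.

2361.6 mm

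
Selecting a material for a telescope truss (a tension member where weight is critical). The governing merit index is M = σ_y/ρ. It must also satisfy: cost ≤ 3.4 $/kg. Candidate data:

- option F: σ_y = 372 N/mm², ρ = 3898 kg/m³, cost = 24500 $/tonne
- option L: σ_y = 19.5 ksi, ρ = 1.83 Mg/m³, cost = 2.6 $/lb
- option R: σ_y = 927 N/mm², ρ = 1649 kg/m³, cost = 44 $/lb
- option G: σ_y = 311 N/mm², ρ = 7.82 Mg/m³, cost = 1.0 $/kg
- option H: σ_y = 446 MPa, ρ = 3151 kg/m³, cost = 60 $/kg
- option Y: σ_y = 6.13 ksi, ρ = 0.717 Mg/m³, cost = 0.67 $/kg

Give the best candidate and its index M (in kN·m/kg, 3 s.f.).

Screen on constraints: cost ≤ 3.4 $/kg. Survivors: option G, option Y.
In SI units:
  option G: σ_y = 311.0 MPa, ρ = 7820 kg/m³
  option Y: σ_y = 42.26 MPa, ρ = 717.0 kg/m³
  option Y: M = 58.9 kN·m/kg
  option G: M = 39.8 kN·m/kg
Option Y ranks first.

option Y, M = 58.9 kN·m/kg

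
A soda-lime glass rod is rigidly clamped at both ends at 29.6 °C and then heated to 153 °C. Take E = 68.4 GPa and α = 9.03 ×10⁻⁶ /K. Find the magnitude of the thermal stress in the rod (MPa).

76.2 MPa

ΔT = 123.4 K. Constrained thermal stress σ = E·α·ΔT = 68.40×10³ MPa × 9.03×10⁻⁶ × 123.4 = 76.2 MPa (compressive).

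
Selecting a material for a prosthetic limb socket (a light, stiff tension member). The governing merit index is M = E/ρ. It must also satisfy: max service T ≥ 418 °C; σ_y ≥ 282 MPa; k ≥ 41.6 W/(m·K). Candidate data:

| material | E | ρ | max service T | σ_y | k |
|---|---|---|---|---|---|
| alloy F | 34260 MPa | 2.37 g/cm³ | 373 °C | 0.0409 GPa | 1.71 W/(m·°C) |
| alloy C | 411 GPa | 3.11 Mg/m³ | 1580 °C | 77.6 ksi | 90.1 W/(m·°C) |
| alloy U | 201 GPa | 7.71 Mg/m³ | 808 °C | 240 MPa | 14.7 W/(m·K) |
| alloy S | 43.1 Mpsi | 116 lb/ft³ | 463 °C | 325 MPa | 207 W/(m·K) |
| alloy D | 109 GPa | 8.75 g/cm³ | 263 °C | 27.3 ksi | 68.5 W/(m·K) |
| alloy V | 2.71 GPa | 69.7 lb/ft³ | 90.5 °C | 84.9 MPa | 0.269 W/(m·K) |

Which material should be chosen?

Screen on constraints: max service T ≥ 418 °C; σ_y ≥ 282 MPa; k ≥ 41.6 W/(m·K). Survivors: alloy C, alloy S.
In SI units:
  alloy C: E = 411.0 GPa, ρ = 3110 kg/m³
  alloy S: E = 297.2 GPa, ρ = 1858 kg/m³
  alloy S: M = 160 MN·m/kg
  alloy C: M = 132 MN·m/kg
Highest index: alloy S.

alloy S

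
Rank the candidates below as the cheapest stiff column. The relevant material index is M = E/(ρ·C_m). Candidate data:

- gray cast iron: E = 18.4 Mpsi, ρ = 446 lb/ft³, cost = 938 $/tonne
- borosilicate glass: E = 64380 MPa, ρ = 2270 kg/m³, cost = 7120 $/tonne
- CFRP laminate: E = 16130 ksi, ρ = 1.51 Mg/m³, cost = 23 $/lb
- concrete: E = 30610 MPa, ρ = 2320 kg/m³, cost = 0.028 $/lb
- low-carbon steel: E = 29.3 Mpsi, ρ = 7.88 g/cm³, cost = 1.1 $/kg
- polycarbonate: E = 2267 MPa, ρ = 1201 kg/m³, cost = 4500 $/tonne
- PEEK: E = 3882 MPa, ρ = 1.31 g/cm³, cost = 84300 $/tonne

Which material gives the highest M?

Putting every candidate on a common basis:
  gray cast iron: E = 126.9 GPa, ρ = 7144 kg/m³, cost = 0.9380 $/kg
  borosilicate glass: E = 64.38 GPa, ρ = 2270 kg/m³, cost = 7.120 $/kg
  CFRP laminate: E = 111.2 GPa, ρ = 1510 kg/m³, cost = 50.71 $/kg
  concrete: E = 30.61 GPa, ρ = 2320 kg/m³, cost = 0.06173 $/kg
  low-carbon steel: E = 202.0 GPa, ρ = 7880 kg/m³, cost = 1.100 $/kg
  polycarbonate: E = 2.267 GPa, ρ = 1201 kg/m³, cost = 4.500 $/kg
  PEEK: E = 3.882 GPa, ρ = 1310 kg/m³, cost = 84.30 $/kg
  concrete: M = 214 MN·m per $
  low-carbon steel: M = 23.3 MN·m per $
  gray cast iron: M = 18.9 MN·m per $
  borosilicate glass: M = 3.98 MN·m per $
  CFRP laminate: M = 1.45 MN·m per $
  polycarbonate: M = 0.419 MN·m per $
  PEEK: M = 0.0352 MN·m per $
Concrete ranks first.

concrete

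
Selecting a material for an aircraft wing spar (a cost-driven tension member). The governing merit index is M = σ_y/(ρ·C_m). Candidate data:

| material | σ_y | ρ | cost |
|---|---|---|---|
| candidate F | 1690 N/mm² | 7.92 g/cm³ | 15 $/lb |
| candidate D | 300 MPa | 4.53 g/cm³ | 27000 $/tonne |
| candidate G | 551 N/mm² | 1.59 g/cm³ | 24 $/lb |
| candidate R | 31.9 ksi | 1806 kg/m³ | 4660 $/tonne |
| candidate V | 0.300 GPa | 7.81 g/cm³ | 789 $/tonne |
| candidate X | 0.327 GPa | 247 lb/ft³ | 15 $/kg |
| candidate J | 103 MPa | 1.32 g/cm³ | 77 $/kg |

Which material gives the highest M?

Putting every candidate on a common basis:
  candidate F: σ_y = 1690 MPa, ρ = 7920 kg/m³, cost = 33.07 $/kg
  candidate D: σ_y = 300.0 MPa, ρ = 4530 kg/m³, cost = 27.00 $/kg
  candidate G: σ_y = 551.0 MPa, ρ = 1590 kg/m³, cost = 52.91 $/kg
  candidate R: σ_y = 219.9 MPa, ρ = 1806 kg/m³, cost = 4.660 $/kg
  candidate V: σ_y = 300.0 MPa, ρ = 7810 kg/m³, cost = 0.7890 $/kg
  candidate X: σ_y = 327.0 MPa, ρ = 3957 kg/m³, cost = 15.00 $/kg
  candidate J: σ_y = 103.0 MPa, ρ = 1320 kg/m³, cost = 77.00 $/kg
  candidate V: M = 48.7 kN·m per $
  candidate R: M = 26.1 kN·m per $
  candidate G: M = 6.55 kN·m per $
  candidate F: M = 6.45 kN·m per $
  candidate X: M = 5.51 kN·m per $
  candidate D: M = 2.45 kN·m per $
  candidate J: M = 1.01 kN·m per $
Candidate V has the largest M.

candidate V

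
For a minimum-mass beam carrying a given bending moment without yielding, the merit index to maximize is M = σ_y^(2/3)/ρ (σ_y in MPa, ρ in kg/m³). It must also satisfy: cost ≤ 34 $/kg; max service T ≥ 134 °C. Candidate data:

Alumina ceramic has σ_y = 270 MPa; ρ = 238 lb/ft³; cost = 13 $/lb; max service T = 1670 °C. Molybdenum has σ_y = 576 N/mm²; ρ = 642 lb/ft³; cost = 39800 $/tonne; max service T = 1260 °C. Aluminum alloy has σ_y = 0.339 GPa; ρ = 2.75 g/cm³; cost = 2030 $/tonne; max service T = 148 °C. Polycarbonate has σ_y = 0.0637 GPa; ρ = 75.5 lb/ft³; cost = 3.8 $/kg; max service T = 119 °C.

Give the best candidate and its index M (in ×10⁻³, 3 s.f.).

Screen on constraints: cost ≤ 34 $/kg; max service T ≥ 134 °C. Survivors: alumina ceramic, aluminum alloy.
After converting to SI:
  alumina ceramic: σ_y = 270.0 MPa, ρ = 3812 kg/m³
  aluminum alloy: σ_y = 339.0 MPa, ρ = 2750 kg/m³
  aluminum alloy: M = 17.7×10⁻³
  alumina ceramic: M = 11.0×10⁻³
The maximum is for aluminum alloy.

aluminum alloy, M = 17.7×10⁻³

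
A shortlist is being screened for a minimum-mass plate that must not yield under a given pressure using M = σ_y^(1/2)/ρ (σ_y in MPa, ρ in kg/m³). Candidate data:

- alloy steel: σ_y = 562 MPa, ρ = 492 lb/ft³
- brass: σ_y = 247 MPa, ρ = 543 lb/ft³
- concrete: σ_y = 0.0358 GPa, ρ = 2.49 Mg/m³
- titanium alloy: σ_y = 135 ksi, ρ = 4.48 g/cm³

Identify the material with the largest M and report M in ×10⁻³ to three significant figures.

titanium alloy, M = 6.81×10⁻³

Convert each candidate to consistent units, then evaluate M:
  alloy steel: σ_y = 562.0 MPa, ρ = 7881 kg/m³
  brass: σ_y = 247.0 MPa, ρ = 8698 kg/m³
  concrete: σ_y = 35.80 MPa, ρ = 2490 kg/m³
  titanium alloy: σ_y = 930.8 MPa, ρ = 4480 kg/m³
  titanium alloy: M = 6.81×10⁻³
  alloy steel: M = 3.01×10⁻³
  concrete: M = 2.40×10⁻³
  brass: M = 1.81×10⁻³
Highest index: titanium alloy.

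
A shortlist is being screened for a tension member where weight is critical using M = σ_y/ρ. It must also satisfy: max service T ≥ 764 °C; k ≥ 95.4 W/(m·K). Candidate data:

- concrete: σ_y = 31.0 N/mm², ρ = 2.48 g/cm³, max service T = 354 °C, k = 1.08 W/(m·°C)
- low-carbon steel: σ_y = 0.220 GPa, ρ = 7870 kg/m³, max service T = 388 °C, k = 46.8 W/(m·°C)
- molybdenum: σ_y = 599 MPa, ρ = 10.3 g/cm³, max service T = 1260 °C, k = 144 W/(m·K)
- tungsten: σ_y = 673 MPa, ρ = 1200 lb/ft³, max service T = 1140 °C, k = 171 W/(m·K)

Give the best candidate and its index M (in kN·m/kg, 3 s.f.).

molybdenum, M = 58.2 kN·m/kg

Screen on constraints: max service T ≥ 764 °C; k ≥ 95.4 W/(m·K). Survivors: molybdenum, tungsten.
Normalizing units and computing the index:
  molybdenum: σ_y = 599.0 MPa, ρ = 10300 kg/m³
  tungsten: σ_y = 673.0 MPa, ρ = 19220 kg/m³
  molybdenum: M = 58.2 kN·m/kg
  tungsten: M = 35.0 kN·m/kg
Molybdenum ranks first.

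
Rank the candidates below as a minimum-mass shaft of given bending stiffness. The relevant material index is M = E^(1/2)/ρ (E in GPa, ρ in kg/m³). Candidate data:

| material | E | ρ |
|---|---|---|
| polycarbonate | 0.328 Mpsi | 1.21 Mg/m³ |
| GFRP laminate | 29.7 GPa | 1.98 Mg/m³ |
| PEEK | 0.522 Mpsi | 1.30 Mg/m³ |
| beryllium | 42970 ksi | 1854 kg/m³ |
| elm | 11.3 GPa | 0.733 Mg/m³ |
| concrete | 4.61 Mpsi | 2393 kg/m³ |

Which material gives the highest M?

In SI units:
  polycarbonate: E = 2.261 GPa, ρ = 1210 kg/m³
  GFRP laminate: E = 29.70 GPa, ρ = 1980 kg/m³
  PEEK: E = 3.599 GPa, ρ = 1300 kg/m³
  beryllium: E = 296.3 GPa, ρ = 1854 kg/m³
  elm: E = 11.30 GPa, ρ = 733.0 kg/m³
  concrete: E = 31.78 GPa, ρ = 2393 kg/m³
  beryllium: M = 9.28×10⁻³
  elm: M = 4.59×10⁻³
  GFRP laminate: M = 2.75×10⁻³
  concrete: M = 2.36×10⁻³
  PEEK: M = 1.46×10⁻³
  polycarbonate: M = 1.24×10⁻³
Beryllium ranks first.

beryllium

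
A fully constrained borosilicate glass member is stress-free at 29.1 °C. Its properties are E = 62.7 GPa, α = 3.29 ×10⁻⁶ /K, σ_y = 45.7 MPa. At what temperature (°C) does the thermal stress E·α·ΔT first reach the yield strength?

251 °C

E·α·ΔT = 45.70 MPa ⇒ ΔT = 45.70 / (62.70×10³ × 3.29×10⁻⁶) = 221.5 K.
T = 29.1 + 221.5 = 250.6 °C.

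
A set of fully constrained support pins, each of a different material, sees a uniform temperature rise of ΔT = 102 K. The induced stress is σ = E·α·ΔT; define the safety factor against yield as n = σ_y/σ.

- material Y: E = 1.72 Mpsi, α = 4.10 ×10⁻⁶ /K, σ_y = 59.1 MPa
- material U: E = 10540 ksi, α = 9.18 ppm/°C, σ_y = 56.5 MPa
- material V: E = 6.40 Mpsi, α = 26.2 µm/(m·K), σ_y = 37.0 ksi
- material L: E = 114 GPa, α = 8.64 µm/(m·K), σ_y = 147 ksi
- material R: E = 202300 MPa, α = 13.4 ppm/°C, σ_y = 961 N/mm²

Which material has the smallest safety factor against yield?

With everything in SI (GPa, ×10⁻⁶/K, MPa):
  material Y: E = 11.86, α = 4.10, σ_y = 59.10 → σ = 4.96 MPa, n = 11.9
  material U: E = 72.67, α = 9.18, σ_y = 56.50 → σ = 68.0 MPa, n = 0.830
  material V: E = 44.13, α = 26.2, σ_y = 255.1 → σ = 118 MPa, n = 2.16
  material L: E = 114.0, α = 8.64, σ_y = 1014 → σ = 100 MPa, n = 10.1
  material R: E = 202.3, α = 13.4, σ_y = 961.0 → σ = 277 MPa, n = 3.48
Smallest n: material U with n = 0.830.

material U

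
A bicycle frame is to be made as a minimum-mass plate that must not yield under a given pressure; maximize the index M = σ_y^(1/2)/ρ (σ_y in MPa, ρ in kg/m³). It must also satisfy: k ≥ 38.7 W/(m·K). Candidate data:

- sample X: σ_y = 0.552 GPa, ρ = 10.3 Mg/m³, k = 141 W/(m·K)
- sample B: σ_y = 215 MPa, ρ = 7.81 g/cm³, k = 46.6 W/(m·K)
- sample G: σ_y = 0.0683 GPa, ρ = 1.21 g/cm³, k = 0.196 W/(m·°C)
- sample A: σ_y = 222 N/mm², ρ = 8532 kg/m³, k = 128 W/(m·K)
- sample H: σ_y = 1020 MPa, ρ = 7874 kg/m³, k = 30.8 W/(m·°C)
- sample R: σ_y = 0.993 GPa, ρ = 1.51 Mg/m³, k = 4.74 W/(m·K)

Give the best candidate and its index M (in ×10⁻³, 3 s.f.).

sample X, M = 2.28×10⁻³

Screen on constraints: k ≥ 38.7 W/(m·K). Survivors: sample X, sample B, sample A.
Convert each candidate to consistent units, then evaluate M:
  sample X: σ_y = 552.0 MPa, ρ = 10300 kg/m³
  sample B: σ_y = 215.0 MPa, ρ = 7810 kg/m³
  sample A: σ_y = 222.0 MPa, ρ = 8532 kg/m³
  sample X: M = 2.28×10⁻³
  sample B: M = 1.88×10⁻³
  sample A: M = 1.75×10⁻³
Sample X has the largest M.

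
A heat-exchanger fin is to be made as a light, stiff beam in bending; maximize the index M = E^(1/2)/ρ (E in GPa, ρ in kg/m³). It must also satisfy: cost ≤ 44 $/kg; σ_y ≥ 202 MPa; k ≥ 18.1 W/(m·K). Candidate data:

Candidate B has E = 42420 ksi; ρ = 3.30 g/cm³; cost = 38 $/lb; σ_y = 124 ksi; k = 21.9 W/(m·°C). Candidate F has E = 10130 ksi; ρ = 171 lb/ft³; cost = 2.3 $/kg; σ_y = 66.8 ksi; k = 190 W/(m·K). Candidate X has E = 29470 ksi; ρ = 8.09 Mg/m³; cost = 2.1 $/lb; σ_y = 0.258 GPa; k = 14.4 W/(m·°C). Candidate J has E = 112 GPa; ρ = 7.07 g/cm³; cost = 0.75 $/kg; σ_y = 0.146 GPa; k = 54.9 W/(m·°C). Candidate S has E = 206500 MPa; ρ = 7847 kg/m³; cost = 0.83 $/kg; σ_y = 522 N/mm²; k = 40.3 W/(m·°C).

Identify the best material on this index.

Screen on constraints: cost ≤ 44 $/kg; σ_y ≥ 202 MPa; k ≥ 18.1 W/(m·K). Survivors: candidate F, candidate S.
After converting to SI:
  candidate F: E = 69.84 GPa, ρ = 2739 kg/m³
  candidate S: E = 206.5 GPa, ρ = 7847 kg/m³
  candidate F: M = 3.05×10⁻³
  candidate S: M = 1.83×10⁻³
Candidate F ranks first.

candidate F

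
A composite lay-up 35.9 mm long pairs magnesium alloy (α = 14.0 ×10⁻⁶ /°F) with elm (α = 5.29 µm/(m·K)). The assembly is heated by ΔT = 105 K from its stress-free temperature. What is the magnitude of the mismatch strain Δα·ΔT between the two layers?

2.09×10⁻³

magnesium alloy: α = 14.0×10⁻⁶/°F × 9/5 = 25.2×10⁻⁶/K.
Δα = |25.2 − 5.29|×10⁻⁶/K = 19.9×10⁻⁶/K.
Mismatch strain = Δα·ΔT = 19.9×10⁻⁶ × 105.0 = 2.09×10⁻³.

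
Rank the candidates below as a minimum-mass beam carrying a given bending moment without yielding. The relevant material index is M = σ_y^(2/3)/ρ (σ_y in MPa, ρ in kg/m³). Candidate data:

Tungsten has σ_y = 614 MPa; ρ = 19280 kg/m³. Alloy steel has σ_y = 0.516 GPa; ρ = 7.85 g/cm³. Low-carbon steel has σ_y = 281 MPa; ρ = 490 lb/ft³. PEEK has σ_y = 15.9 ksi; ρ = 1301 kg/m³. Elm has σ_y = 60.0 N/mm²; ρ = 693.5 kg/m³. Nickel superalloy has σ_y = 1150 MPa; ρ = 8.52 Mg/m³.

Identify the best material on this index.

elm

Putting every candidate on a common basis:
  tungsten: σ_y = 614.0 MPa, ρ = 19280 kg/m³
  alloy steel: σ_y = 516.0 MPa, ρ = 7850 kg/m³
  low-carbon steel: σ_y = 281.0 MPa, ρ = 7849 kg/m³
  PEEK: σ_y = 109.6 MPa, ρ = 1301 kg/m³
  elm: σ_y = 60.00 MPa, ρ = 693.5 kg/m³
  nickel superalloy: σ_y = 1150 MPa, ρ = 8520 kg/m³
  elm: M = 22.1×10⁻³
  PEEK: M = 17.6×10⁻³
  nickel superalloy: M = 12.9×10⁻³
  alloy steel: M = 8.20×10⁻³
  low-carbon steel: M = 5.47×10⁻³
  tungsten: M = 3.75×10⁻³
The maximum is for elm.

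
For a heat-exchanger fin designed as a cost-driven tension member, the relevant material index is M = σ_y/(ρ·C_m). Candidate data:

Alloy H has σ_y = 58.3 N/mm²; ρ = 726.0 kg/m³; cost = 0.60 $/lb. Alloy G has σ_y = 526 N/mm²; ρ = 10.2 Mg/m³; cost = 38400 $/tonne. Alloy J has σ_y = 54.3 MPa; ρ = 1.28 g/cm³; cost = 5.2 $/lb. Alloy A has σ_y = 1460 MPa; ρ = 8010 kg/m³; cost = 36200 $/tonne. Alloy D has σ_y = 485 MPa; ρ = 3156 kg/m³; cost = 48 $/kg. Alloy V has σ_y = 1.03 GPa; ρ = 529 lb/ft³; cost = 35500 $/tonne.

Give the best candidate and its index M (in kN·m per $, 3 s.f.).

alloy H, M = 60.7 kN·m per $

Normalizing units and computing the index:
  alloy H: σ_y = 58.30 MPa, ρ = 726.0 kg/m³, cost = 1.323 $/kg
  alloy G: σ_y = 526.0 MPa, ρ = 10200 kg/m³, cost = 38.40 $/kg
  alloy J: σ_y = 54.30 MPa, ρ = 1280 kg/m³, cost = 11.46 $/kg
  alloy A: σ_y = 1460 MPa, ρ = 8010 kg/m³, cost = 36.20 $/kg
  alloy D: σ_y = 485.0 MPa, ρ = 3156 kg/m³, cost = 48.00 $/kg
  alloy V: σ_y = 1030 MPa, ρ = 8474 kg/m³, cost = 35.50 $/kg
  alloy H: M = 60.7 kN·m per $
  alloy A: M = 5.04 kN·m per $
  alloy J: M = 3.70 kN·m per $
  alloy V: M = 3.42 kN·m per $
  alloy D: M = 3.20 kN·m per $
  alloy G: M = 1.34 kN·m per $
Alloy H has the largest M.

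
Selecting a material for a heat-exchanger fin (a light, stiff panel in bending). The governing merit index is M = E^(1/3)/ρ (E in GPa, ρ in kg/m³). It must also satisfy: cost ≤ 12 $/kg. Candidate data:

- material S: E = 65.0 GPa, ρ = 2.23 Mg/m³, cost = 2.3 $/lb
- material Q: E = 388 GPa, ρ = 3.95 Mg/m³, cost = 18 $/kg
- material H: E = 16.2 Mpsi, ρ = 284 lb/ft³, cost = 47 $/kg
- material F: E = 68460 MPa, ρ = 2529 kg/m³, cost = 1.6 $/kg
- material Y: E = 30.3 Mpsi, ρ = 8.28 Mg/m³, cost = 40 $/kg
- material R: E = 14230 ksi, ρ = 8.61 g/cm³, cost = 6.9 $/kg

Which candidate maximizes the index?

Screen on constraints: cost ≤ 12 $/kg. Survivors: material S, material F, material R.
Putting every candidate on a common basis:
  material S: E = 65.00 GPa, ρ = 2230 kg/m³
  material F: E = 68.46 GPa, ρ = 2529 kg/m³
  material R: E = 98.11 GPa, ρ = 8610 kg/m³
  material S: M = 1.80×10⁻³
  material F: M = 1.62×10⁻³
  material R: M = 0.536×10⁻³
Material S ranks first.

material S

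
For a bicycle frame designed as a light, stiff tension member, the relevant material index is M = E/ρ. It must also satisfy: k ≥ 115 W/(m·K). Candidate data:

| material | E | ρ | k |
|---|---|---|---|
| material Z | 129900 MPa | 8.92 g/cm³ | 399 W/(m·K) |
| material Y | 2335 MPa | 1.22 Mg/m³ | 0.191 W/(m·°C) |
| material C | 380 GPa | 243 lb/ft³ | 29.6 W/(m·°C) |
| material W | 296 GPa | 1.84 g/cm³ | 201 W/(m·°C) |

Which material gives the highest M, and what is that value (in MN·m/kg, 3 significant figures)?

Screen on constraints: k ≥ 115 W/(m·K). Survivors: material Z, material W.
Normalizing units and computing the index:
  material Z: E = 129.9 GPa, ρ = 8920 kg/m³
  material W: E = 296.0 GPa, ρ = 1840 kg/m³
  material W: M = 161 MN·m/kg
  material Z: M = 14.6 MN·m/kg
Material W has the largest M.

material W, M = 161 MN·m/kg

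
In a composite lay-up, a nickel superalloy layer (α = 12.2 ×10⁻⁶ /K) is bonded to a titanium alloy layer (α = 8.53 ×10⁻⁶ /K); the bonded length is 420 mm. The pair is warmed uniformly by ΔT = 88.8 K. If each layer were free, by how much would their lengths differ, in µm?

Δα = |12.2 − 8.53|×10⁻⁶/K = 3.67×10⁻⁶/K.
ΔL_mismatch = Δα·L·ΔT = 3.67×10⁻⁶ × 420.0 mm × 88.8 K = 137 µm.

137 µm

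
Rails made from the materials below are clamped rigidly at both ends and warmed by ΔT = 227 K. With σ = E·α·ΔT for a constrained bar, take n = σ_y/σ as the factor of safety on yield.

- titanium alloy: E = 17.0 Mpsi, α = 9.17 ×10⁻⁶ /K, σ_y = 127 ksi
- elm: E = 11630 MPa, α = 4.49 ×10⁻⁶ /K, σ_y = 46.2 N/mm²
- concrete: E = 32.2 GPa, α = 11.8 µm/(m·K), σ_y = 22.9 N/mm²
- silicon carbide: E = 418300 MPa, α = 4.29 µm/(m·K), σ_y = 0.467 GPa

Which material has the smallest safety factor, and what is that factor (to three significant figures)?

Per material, after unit conversion:
  titanium alloy: E = 117.2, α = 9.17, σ_y = 875.6 → σ = 244 MPa, n = 3.59
  elm: E = 11.63, α = 4.49, σ_y = 46.20 → σ = 11.9 MPa, n = 3.90
  concrete: E = 32.20, α = 11.8, σ_y = 22.90 → σ = 86.3 MPa, n = 0.266
  silicon carbide: E = 418.3, α = 4.29, σ_y = 467.0 → σ = 407 MPa, n = 1.15
The minimum is concrete at n = 0.266.

concrete, n = 0.266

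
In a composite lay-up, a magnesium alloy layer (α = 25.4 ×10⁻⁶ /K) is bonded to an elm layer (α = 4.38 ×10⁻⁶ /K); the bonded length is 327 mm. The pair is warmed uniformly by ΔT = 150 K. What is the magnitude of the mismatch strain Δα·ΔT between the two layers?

Δα = |25.4 − 4.38|×10⁻⁶/K = 21.0×10⁻⁶/K.
Mismatch strain = Δα·ΔT = 21.0×10⁻⁶ × 150.0 = 3.15×10⁻³.

3.15×10⁻³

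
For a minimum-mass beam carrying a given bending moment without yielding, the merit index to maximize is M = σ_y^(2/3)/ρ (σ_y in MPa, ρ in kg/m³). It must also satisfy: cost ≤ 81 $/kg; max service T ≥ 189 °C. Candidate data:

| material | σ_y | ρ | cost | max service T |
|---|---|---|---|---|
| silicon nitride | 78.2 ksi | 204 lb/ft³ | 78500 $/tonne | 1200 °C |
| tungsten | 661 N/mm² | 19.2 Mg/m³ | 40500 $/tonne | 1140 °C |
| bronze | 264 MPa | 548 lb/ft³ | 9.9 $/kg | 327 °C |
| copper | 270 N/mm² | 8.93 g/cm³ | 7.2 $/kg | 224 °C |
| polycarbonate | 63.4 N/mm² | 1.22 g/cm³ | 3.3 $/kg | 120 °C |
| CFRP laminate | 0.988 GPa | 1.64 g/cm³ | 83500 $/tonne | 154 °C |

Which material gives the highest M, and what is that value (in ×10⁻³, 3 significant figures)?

silicon nitride, M = 20.3×10⁻³

Screen on constraints: cost ≤ 81 $/kg; max service T ≥ 189 °C. Survivors: silicon nitride, tungsten, bronze, copper.
After converting to SI:
  silicon nitride: σ_y = 539.2 MPa, ρ = 3268 kg/m³
  tungsten: σ_y = 661.0 MPa, ρ = 19200 kg/m³
  bronze: σ_y = 264.0 MPa, ρ = 8778 kg/m³
  copper: σ_y = 270.0 MPa, ρ = 8930 kg/m³
  silicon nitride: M = 20.3×10⁻³
  bronze: M = 4.69×10⁻³
  copper: M = 4.68×10⁻³
  tungsten: M = 3.95×10⁻³
Silicon nitride ranks first.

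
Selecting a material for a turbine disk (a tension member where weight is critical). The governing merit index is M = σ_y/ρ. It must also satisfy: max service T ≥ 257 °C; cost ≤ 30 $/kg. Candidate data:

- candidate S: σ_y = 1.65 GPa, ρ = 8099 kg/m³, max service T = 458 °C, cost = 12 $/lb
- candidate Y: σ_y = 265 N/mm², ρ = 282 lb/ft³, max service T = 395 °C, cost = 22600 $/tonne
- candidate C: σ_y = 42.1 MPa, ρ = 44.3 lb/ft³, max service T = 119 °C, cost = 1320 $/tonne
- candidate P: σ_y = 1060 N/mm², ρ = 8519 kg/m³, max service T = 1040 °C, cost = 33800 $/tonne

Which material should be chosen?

candidate S

Screen on constraints: max service T ≥ 257 °C; cost ≤ 30 $/kg. Survivors: candidate S, candidate Y.
Putting every candidate on a common basis:
  candidate S: σ_y = 1650 MPa, ρ = 8099 kg/m³
  candidate Y: σ_y = 265.0 MPa, ρ = 4517 kg/m³
  candidate S: M = 204 kN·m/kg
  candidate Y: M = 58.7 kN·m/kg
Candidate S ranks first.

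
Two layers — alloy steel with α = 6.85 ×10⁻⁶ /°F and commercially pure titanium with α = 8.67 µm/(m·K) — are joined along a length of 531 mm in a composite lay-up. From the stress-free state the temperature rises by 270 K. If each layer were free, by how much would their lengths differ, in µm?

525 µm

alloy steel: α = 6.85×10⁻⁶/°F × 9/5 = 12.3×10⁻⁶/K.
Δα = |12.3 − 8.67|×10⁻⁶/K = 3.66×10⁻⁶/K.
ΔL_mismatch = Δα·L·ΔT = 3.66×10⁻⁶ × 531.0 mm × 270.0 K = 525 µm.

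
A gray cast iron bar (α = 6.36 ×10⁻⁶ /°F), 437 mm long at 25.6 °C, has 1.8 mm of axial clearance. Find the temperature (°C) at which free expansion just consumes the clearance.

α = 6.36×10⁻⁶/°F × 9/5 = 11.4×10⁻⁶/K.
α·L₀·ΔT = 1.8 mm ⇒ ΔT = 1.8 / (11.4×10⁻⁶ × 437.0) = 359.8 K.
T = 25.6 + 359.8 = 385.4 °C.

385 °C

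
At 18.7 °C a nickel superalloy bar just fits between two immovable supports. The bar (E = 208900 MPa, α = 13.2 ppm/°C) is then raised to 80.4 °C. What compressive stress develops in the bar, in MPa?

170 MPa

E = 208900 MPa = 208.9 GPa.
ΔT = 61.70 K. Constrained thermal stress σ = E·α·ΔT = 208.9×10³ MPa × 13.2×10⁻⁶ × 61.70 = 170 MPa (compressive).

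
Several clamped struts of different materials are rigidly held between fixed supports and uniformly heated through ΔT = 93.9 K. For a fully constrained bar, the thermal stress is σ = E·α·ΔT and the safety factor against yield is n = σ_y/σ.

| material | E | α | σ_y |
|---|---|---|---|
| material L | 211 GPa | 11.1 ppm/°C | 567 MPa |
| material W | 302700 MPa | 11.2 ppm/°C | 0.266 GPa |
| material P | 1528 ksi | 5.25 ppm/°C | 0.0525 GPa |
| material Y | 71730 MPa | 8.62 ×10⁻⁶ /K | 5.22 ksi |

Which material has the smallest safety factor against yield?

Per material, after unit conversion:
  material L: E = 211.0, α = 11.1, σ_y = 567.0 → σ = 220 MPa, n = 2.58
  material W: E = 302.7, α = 11.2, σ_y = 266.0 → σ = 318 MPa, n = 0.836
  material P: E = 10.54, α = 5.25, σ_y = 52.50 → σ = 5.19 MPa, n = 10.1
  material Y: E = 71.73, α = 8.62, σ_y = 35.99 → σ = 58.1 MPa, n = 0.620
The minimum is material Y at n = 0.620.

material Y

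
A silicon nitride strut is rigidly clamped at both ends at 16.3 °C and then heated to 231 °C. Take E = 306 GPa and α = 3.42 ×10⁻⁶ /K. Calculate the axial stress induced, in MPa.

225 MPa

ΔT = 214.7 K. Constrained thermal stress σ = E·α·ΔT = 306.0×10³ MPa × 3.42×10⁻⁶ × 214.7 = 225 MPa (compressive).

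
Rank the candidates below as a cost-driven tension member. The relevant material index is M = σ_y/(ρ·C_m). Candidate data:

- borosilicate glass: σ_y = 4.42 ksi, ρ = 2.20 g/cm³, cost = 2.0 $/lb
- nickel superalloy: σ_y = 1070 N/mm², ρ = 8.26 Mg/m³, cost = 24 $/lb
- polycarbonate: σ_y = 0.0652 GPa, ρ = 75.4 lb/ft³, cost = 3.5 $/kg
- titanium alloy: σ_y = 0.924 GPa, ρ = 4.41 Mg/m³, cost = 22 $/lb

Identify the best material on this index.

polycarbonate

After converting to SI:
  borosilicate glass: σ_y = 30.47 MPa, ρ = 2200 kg/m³, cost = 4.409 $/kg
  nickel superalloy: σ_y = 1070 MPa, ρ = 8260 kg/m³, cost = 52.91 $/kg
  polycarbonate: σ_y = 65.20 MPa, ρ = 1208 kg/m³, cost = 3.500 $/kg
  titanium alloy: σ_y = 924.0 MPa, ρ = 4410 kg/m³, cost = 48.50 $/kg
  polycarbonate: M = 15.4 kN·m per $
  titanium alloy: M = 4.32 kN·m per $
  borosilicate glass: M = 3.14 kN·m per $
  nickel superalloy: M = 2.45 kN·m per $
Polycarbonate has the largest M.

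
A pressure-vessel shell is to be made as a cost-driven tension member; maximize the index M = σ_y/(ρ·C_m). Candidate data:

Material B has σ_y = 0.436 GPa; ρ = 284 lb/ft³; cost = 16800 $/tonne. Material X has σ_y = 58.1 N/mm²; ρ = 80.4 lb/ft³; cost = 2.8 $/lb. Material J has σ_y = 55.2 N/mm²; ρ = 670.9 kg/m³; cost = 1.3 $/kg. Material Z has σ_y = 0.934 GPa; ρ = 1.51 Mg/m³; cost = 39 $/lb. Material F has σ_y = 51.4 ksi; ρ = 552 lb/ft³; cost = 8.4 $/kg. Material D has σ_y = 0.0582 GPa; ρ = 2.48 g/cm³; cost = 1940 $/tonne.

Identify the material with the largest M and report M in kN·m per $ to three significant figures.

material J, M = 63.3 kN·m per $

Convert each candidate to consistent units, then evaluate M:
  material B: σ_y = 436.0 MPa, ρ = 4549 kg/m³, cost = 16.80 $/kg
  material X: σ_y = 58.10 MPa, ρ = 1288 kg/m³, cost = 6.173 $/kg
  material J: σ_y = 55.20 MPa, ρ = 670.9 kg/m³, cost = 1.300 $/kg
  material Z: σ_y = 934.0 MPa, ρ = 1510 kg/m³, cost = 85.98 $/kg
  material F: σ_y = 354.4 MPa, ρ = 8842 kg/m³, cost = 8.400 $/kg
  material D: σ_y = 58.20 MPa, ρ = 2480 kg/m³, cost = 1.940 $/kg
  material J: M = 63.3 kN·m per $
  material D: M = 12.1 kN·m per $
  material X: M = 7.31 kN·m per $
  material Z: M = 7.19 kN·m per $
  material B: M = 5.70 kN·m per $
  material F: M = 4.77 kN·m per $
The maximum is for material J.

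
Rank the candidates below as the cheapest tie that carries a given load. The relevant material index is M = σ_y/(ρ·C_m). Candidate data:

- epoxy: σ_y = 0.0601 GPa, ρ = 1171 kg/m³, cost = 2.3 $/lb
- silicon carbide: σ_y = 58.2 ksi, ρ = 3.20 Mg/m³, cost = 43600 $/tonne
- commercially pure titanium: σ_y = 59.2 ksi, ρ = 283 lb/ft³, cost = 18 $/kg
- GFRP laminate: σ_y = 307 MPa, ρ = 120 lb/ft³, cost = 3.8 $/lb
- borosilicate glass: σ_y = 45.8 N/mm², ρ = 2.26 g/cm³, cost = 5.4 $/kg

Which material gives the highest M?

GFRP laminate

In SI units:
  epoxy: σ_y = 60.10 MPa, ρ = 1171 kg/m³, cost = 5.071 $/kg
  silicon carbide: σ_y = 401.3 MPa, ρ = 3200 kg/m³, cost = 43.60 $/kg
  commercially pure titanium: σ_y = 408.2 MPa, ρ = 4533 kg/m³, cost = 18.00 $/kg
  GFRP laminate: σ_y = 307.0 MPa, ρ = 1922 kg/m³, cost = 8.377 $/kg
  borosilicate glass: σ_y = 45.80 MPa, ρ = 2260 kg/m³, cost = 5.400 $/kg
  GFRP laminate: M = 19.1 kN·m per $
  epoxy: M = 10.1 kN·m per $
  commercially pure titanium: M = 5.00 kN·m per $
  borosilicate glass: M = 3.75 kN·m per $
  silicon carbide: M = 2.88 kN·m per $
GFRP laminate has the largest M.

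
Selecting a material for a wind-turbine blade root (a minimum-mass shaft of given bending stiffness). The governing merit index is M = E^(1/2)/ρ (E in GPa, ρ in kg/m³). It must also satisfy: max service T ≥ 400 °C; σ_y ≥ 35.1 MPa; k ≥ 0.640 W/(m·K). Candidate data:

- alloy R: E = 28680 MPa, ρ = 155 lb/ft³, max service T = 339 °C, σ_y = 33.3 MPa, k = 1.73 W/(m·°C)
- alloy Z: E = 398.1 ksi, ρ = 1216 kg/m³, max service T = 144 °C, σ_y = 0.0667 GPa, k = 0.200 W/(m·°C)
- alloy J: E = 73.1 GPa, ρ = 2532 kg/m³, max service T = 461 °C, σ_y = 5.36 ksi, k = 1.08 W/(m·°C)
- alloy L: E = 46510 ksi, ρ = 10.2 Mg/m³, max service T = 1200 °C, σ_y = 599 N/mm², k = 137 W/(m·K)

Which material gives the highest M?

alloy J

Screen on constraints: max service T ≥ 400 °C; σ_y ≥ 35.1 MPa; k ≥ 0.640 W/(m·K). Survivors: alloy J, alloy L.
Convert each candidate to consistent units, then evaluate M:
  alloy J: E = 73.10 GPa, ρ = 2532 kg/m³
  alloy L: E = 320.7 GPa, ρ = 10200 kg/m³
  alloy J: M = 3.38×10⁻³
  alloy L: M = 1.76×10⁻³
Alloy J has the largest M.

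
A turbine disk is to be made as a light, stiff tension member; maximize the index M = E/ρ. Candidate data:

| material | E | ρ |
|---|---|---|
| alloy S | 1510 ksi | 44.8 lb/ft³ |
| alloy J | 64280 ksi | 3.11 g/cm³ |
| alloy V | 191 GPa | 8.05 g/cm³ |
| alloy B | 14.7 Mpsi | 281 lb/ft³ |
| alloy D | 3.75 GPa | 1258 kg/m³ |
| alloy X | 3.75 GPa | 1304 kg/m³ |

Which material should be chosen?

In SI units:
  alloy S: E = 10.41 GPa, ρ = 717.6 kg/m³
  alloy J: E = 443.2 GPa, ρ = 3110 kg/m³
  alloy V: E = 191.0 GPa, ρ = 8050 kg/m³
  alloy B: E = 101.4 GPa, ρ = 4501 kg/m³
  alloy D: E = 3.750 GPa, ρ = 1258 kg/m³
  alloy X: E = 3.750 GPa, ρ = 1304 kg/m³
  alloy J: M = 143 MN·m/kg
  alloy V: M = 23.7 MN·m/kg
  alloy B: M = 22.5 MN·m/kg
  alloy S: M = 14.5 MN·m/kg
  alloy D: M = 2.98 MN·m/kg
  alloy X: M = 2.88 MN·m/kg
Highest index: alloy J.

alloy J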